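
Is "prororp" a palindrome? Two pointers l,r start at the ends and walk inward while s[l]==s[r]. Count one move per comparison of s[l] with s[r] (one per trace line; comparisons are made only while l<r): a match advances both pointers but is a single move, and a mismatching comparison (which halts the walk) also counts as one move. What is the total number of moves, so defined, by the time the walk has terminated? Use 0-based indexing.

[0,6] 'p'=='p' → l++,r--
[1,5] 'r'=='r' → l++,r--
[2,4] 'o'=='o' → l++,r--

3 moves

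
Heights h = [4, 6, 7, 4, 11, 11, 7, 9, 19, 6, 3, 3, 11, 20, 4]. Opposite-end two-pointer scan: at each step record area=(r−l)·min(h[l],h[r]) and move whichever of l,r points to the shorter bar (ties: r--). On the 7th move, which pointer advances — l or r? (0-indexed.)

l

[0,14] min(4,4)*14=56 best=56 * → r--
[0,13] min(4,20)*13=52 best=56 → l++
[1,13] min(6,20)*12=72 best=72 * → l++
[2,13] min(7,20)*11=77 best=77 * → l++
[3,13] min(4,20)*10=40 best=77 → l++
[4,13] min(11,20)*9=99 best=99 * → l++
[5,13] min(11,20)*8=88 best=99 → l++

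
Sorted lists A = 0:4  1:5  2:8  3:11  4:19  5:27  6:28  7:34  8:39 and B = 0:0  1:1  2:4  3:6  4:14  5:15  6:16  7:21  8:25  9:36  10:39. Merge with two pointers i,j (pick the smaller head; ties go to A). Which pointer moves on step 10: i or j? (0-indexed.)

j

[i=0,j=0] A[i]=4>B[j]=0 take 0 → j++
[i=0,j=1] A[i]=4>B[j]=1 take 1 → j++
[i=0,j=2] A[i]=4<=B[j]=4 take 4 → i++
[i=1,j=2] A[i]=5>B[j]=4 take 4 → j++
[i=1,j=3] A[i]=5<=B[j]=6 take 5 → i++
[i=2,j=3] A[i]=8>B[j]=6 take 6 → j++
[i=2,j=4] A[i]=8<=B[j]=14 take 8 → i++
[i=3,j=4] A[i]=11<=B[j]=14 take 11 → i++
[i=4,j=4] A[i]=19>B[j]=14 take 14 → j++
[i=4,j=5] A[i]=19>B[j]=15 take 15 → j++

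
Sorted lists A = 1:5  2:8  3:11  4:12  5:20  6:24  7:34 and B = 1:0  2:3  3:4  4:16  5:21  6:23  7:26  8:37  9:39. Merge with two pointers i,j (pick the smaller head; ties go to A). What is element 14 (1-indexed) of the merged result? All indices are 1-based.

merged[14] = 34

[i=1,j=1] A[i]=5>B[j]=0 take 0 → j++
[i=1,j=2] A[i]=5>B[j]=3 take 3 → j++
[i=1,j=3] A[i]=5>B[j]=4 take 4 → j++
[i=1,j=4] A[i]=5<=B[j]=16 take 5 → i++
[i=2,j=4] A[i]=8<=B[j]=16 take 8 → i++
[i=3,j=4] A[i]=11<=B[j]=16 take 11 → i++
[i=4,j=4] A[i]=12<=B[j]=16 take 12 → i++
[i=5,j=4] A[i]=20>B[j]=16 take 16 → j++
[i=5,j=5] A[i]=20<=B[j]=21 take 20 → i++
[i=6,j=5] A[i]=24>B[j]=21 take 21 → j++
[i=6,j=6] A[i]=24>B[j]=23 take 23 → j++
[i=6,j=7] A[i]=24<=B[j]=26 take 24 → i++
[i=7,j=7] A[i]=34>B[j]=26 take 26 → j++
[i=7,j=8] A[i]=34<=B[j]=37 take 34 → i++
[i=8,j=8] A done, take B[j]=37 → j++
[i=8,j=9] A done, take B[j]=39 → j++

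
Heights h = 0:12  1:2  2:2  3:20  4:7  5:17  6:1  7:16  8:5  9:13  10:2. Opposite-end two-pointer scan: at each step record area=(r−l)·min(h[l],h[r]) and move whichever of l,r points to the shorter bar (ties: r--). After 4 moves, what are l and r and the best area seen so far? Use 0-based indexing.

l=3, r=9, best area=108

l=0 r=10: min(12,2)*10=20 best=20 *, r--
l=0 r=9: min(12,13)*9=108 best=108 *, l++
l=1 r=9: min(2,13)*8=16 best=108, l++
l=2 r=9: min(2,13)*7=14 best=108, l++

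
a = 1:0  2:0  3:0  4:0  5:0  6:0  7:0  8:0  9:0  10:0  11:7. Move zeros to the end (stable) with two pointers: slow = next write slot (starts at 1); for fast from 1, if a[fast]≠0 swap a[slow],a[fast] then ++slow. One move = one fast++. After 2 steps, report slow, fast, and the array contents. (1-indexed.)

slow=1, fast=3, a=[0, 0, 0, 0, 0, 0, 0, 0, 0, 0, 7]

(s=1,f=1) a[fast]=0 → fast++
(s=1,f=2) a[fast]=0 → fast++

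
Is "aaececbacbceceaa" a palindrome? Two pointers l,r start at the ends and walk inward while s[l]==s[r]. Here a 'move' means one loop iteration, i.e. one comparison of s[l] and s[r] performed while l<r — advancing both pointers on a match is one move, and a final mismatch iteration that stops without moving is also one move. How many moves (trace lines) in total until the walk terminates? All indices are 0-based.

l=0 r=15: 'a'=='a', l++,r--
l=1 r=14: 'a'=='a', l++,r--
l=2 r=13: 'e'=='e', l++,r--
l=3 r=12: 'c'=='c', l++,r--
l=4 r=11: 'e'=='e', l++,r--
l=5 r=10: 'c'=='c', l++,r--
l=6 r=9: 'b'=='b', l++,r--
l=7 r=8: 'a'!='c', stop

8 moves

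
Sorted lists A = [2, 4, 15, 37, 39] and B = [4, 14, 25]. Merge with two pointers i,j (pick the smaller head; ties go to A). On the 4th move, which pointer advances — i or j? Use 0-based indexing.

[i=0,j=0] A[i]=2<=B[j]=4 take 2 → i++
[i=1,j=0] A[i]=4<=B[j]=4 take 4 → i++
[i=2,j=0] A[i]=15>B[j]=4 take 4 → j++
[i=2,j=1] A[i]=15>B[j]=14 take 14 → j++

j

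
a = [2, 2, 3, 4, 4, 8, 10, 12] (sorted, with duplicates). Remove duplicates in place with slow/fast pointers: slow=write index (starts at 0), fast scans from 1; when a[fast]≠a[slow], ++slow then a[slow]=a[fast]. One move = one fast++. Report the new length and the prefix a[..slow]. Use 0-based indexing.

length 6; prefix = [2, 3, 4, 8, 10, 12]

slow=0 fast=1: a[fast]=2=a[slow] dup, fast++
slow=0 fast=2: a[fast]=3≠a[slow]=2 write a[1]=3, slow++,fast++
slow=1 fast=3: a[fast]=4≠a[slow]=3 write a[2]=4, slow++,fast++
slow=2 fast=4: a[fast]=4=a[slow] dup, fast++
slow=2 fast=5: a[fast]=8≠a[slow]=4 write a[3]=8, slow++,fast++
slow=3 fast=6: a[fast]=10≠a[slow]=8 write a[4]=10, slow++,fast++
slow=4 fast=7: a[fast]=12≠a[slow]=10 write a[5]=12, slow++,fast++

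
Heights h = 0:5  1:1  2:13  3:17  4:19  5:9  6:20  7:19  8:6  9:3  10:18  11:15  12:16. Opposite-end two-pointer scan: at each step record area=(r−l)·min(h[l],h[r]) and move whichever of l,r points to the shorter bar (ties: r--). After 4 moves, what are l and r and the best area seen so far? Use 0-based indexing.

[0,12] min(5,16)*12=60 best=60 * → l++
[1,12] min(1,16)*11=11 best=60 → l++
[2,12] min(13,16)*10=130 best=130 * → l++
[3,12] min(17,16)*9=144 best=144 * → r--

l=3, r=11, best area=144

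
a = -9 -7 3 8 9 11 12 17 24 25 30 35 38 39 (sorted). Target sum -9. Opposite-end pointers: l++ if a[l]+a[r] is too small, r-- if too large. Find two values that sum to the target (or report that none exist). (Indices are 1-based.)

no pair

[1,14] -9+39=30 >-9 → r--
[1,13] -9+38=29 >-9 → r--
[1,12] -9+35=26 >-9 → r--
[1,11] -9+30=21 >-9 → r--
[1,10] -9+25=16 >-9 → r--
[1,9] -9+24=15 >-9 → r--
[1,8] -9+17=8 >-9 → r--
[1,7] -9+12=3 >-9 → r--
[1,6] -9+11=2 >-9 → r--
[1,5] -9+9=0 >-9 → r--
[1,4] -9+8=-1 >-9 → r--
[1,3] -9+3=-6 >-9 → r--
[1,2] -9+-7=-16 <-9 → l++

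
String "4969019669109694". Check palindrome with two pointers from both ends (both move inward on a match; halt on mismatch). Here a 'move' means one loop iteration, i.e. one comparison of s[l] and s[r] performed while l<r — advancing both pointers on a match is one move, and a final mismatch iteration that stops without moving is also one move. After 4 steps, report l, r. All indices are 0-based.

l=0 r=15: '4'=='4', l++,r--
l=1 r=14: '9'=='9', l++,r--
l=2 r=13: '6'=='6', l++,r--
l=3 r=12: '9'=='9', l++,r--

l=4, r=11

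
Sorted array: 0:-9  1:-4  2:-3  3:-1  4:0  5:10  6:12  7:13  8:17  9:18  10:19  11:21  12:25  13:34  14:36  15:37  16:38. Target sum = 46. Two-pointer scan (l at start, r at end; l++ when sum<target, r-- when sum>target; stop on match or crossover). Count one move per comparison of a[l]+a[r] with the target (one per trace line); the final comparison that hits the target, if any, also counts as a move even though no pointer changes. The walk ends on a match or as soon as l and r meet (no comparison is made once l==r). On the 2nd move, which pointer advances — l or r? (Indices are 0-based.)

[0,16] -9+38=29 <46 → l++
[1,16] -4+38=34 <46 → l++

l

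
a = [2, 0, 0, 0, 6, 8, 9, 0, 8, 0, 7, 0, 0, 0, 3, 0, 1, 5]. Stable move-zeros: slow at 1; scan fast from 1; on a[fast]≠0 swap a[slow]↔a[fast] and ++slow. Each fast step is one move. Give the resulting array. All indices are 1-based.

[2, 6, 8, 9, 8, 7, 3, 1, 5, 0, 0, 0, 0, 0, 0, 0, 0, 0]

(s=1,f=1) a[fast]=2≠0 swap→a[1]=2 → slow++,fast++
(s=2,f=2) a[fast]=0 → fast++
(s=2,f=3) a[fast]=0 → fast++
(s=2,f=4) a[fast]=0 → fast++
(s=2,f=5) a[fast]=6≠0 swap→a[2]=6 → slow++,fast++
(s=3,f=6) a[fast]=8≠0 swap→a[3]=8 → slow++,fast++
(s=4,f=7) a[fast]=9≠0 swap→a[4]=9 → slow++,fast++
(s=5,f=8) a[fast]=0 → fast++
(s=5,f=9) a[fast]=8≠0 swap→a[5]=8 → slow++,fast++
(s=6,f=10) a[fast]=0 → fast++
(s=6,f=11) a[fast]=7≠0 swap→a[6]=7 → slow++,fast++
(s=7,f=12) a[fast]=0 → fast++
(s=7,f=13) a[fast]=0 → fast++
(s=7,f=14) a[fast]=0 → fast++
(s=7,f=15) a[fast]=3≠0 swap→a[7]=3 → slow++,fast++
(s=8,f=16) a[fast]=0 → fast++
(s=8,f=17) a[fast]=1≠0 swap→a[8]=1 → slow++,fast++
(s=9,f=18) a[fast]=5≠0 swap→a[9]=5 → slow++,fast++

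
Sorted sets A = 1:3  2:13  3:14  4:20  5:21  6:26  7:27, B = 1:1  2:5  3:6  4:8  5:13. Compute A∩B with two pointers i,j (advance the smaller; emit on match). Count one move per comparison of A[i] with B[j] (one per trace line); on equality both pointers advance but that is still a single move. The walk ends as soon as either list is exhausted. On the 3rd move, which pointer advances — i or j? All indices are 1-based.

j

i=1 j=1: 3>1, j++
i=1 j=2: 3<5, i++
i=2 j=2: 13>5, j++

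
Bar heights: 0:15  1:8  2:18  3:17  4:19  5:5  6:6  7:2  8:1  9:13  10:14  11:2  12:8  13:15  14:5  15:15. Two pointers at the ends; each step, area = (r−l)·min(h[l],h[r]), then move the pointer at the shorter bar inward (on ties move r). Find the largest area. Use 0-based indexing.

max area = 225

[0,15] min(15,15)*15=225 best=225 * → r--
[0,14] min(15,5)*14=70 best=225 → r--
[0,13] min(15,15)*13=195 best=225 → r--
[0,12] min(15,8)*12=96 best=225 → r--
[0,11] min(15,2)*11=22 best=225 → r--
[0,10] min(15,14)*10=140 best=225 → r--
[0,9] min(15,13)*9=117 best=225 → r--
[0,8] min(15,1)*8=8 best=225 → r--
[0,7] min(15,2)*7=14 best=225 → r--
[0,6] min(15,6)*6=36 best=225 → r--
[0,5] min(15,5)*5=25 best=225 → r--
[0,4] min(15,19)*4=60 best=225 → l++
[1,4] min(8,19)*3=24 best=225 → l++
[2,4] min(18,19)*2=36 best=225 → l++
[3,4] min(17,19)*1=17 best=225 → l++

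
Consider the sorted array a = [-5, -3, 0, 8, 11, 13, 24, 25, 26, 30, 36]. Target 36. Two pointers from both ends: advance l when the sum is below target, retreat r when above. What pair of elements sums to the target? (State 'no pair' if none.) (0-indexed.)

(0, 36)

l=0 r=10: -5+36=31 <36, l++
l=1 r=10: -3+36=33 <36, l++
l=2 r=10: 0+36=36, found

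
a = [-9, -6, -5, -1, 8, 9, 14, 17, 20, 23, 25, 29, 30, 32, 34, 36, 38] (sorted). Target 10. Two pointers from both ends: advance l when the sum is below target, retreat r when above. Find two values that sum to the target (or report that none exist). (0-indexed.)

no pair

l=0 r=16: -9+38=29 >10, r--
l=0 r=15: -9+36=27 >10, r--
l=0 r=14: -9+34=25 >10, r--
l=0 r=13: -9+32=23 >10, r--
l=0 r=12: -9+30=21 >10, r--
l=0 r=11: -9+29=20 >10, r--
l=0 r=10: -9+25=16 >10, r--
l=0 r=9: -9+23=14 >10, r--
l=0 r=8: -9+20=11 >10, r--
l=0 r=7: -9+17=8 <10, l++
l=1 r=7: -6+17=11 >10, r--
l=1 r=6: -6+14=8 <10, l++
l=2 r=6: -5+14=9 <10, l++
l=3 r=6: -1+14=13 >10, r--
l=3 r=5: -1+9=8 <10, l++
l=4 r=5: 8+9=17 >10, r--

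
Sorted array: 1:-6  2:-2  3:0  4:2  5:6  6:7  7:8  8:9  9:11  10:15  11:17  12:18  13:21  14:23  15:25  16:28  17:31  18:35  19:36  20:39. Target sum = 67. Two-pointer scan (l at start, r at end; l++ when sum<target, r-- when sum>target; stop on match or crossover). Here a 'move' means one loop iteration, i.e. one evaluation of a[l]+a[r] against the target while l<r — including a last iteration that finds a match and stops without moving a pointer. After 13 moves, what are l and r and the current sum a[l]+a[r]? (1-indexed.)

l=14, r=20, sum=62

[1,20] -6+39=33 <67 → l++
[2,20] -2+39=37 <67 → l++
[3,20] 0+39=39 <67 → l++
[4,20] 2+39=41 <67 → l++
[5,20] 6+39=45 <67 → l++
[6,20] 7+39=46 <67 → l++
[7,20] 8+39=47 <67 → l++
[8,20] 9+39=48 <67 → l++
[9,20] 11+39=50 <67 → l++
[10,20] 15+39=54 <67 → l++
[11,20] 17+39=56 <67 → l++
[12,20] 18+39=57 <67 → l++
[13,20] 21+39=60 <67 → l++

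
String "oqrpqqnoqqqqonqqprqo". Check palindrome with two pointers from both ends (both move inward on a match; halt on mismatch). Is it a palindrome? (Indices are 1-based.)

palindrome

[1,20] 'o'=='o' → l++,r--
[2,19] 'q'=='q' → l++,r--
[3,18] 'r'=='r' → l++,r--
[4,17] 'p'=='p' → l++,r--
[5,16] 'q'=='q' → l++,r--
[6,15] 'q'=='q' → l++,r--
[7,14] 'n'=='n' → l++,r--
[8,13] 'o'=='o' → l++,r--
[9,12] 'q'=='q' → l++,r--
[10,11] 'q'=='q' → l++,r--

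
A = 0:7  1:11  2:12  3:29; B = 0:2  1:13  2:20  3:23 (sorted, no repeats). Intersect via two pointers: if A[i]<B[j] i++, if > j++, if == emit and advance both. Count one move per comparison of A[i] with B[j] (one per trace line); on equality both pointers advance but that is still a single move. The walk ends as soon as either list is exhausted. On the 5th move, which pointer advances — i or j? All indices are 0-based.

j

i=0 j=0: 7>2, j++
i=0 j=1: 7<13, i++
i=1 j=1: 11<13, i++
i=2 j=1: 12<13, i++
i=3 j=1: 29>13, j++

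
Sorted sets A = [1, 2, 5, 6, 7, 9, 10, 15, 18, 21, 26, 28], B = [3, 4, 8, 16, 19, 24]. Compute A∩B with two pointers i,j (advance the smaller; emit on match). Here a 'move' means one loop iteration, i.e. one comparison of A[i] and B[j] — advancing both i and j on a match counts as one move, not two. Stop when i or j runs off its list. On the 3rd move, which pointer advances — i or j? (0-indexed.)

[i=0,j=0] 1<3 → i++
[i=1,j=0] 2<3 → i++
[i=2,j=0] 5>3 → j++

j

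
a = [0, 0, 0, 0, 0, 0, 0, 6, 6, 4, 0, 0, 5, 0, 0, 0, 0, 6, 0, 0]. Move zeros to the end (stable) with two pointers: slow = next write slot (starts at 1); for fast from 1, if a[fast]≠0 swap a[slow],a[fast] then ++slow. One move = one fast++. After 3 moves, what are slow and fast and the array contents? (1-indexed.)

slow=1 fast=1: a[fast]=0, fast++
slow=1 fast=2: a[fast]=0, fast++
slow=1 fast=3: a[fast]=0, fast++

slow=1, fast=4, a=[0, 0, 0, 0, 0, 0, 0, 6, 6, 4, 0, 0, 5, 0, 0, 0, 0, 6, 0, 0]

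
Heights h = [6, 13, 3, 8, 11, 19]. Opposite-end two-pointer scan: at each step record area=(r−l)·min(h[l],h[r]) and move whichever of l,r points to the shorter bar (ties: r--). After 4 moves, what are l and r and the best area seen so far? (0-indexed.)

[0,5] min(6,19)*5=30 best=30 * → l++
[1,5] min(13,19)*4=52 best=52 * → l++
[2,5] min(3,19)*3=9 best=52 → l++
[3,5] min(8,19)*2=16 best=52 → l++

l=4, r=5, best area=52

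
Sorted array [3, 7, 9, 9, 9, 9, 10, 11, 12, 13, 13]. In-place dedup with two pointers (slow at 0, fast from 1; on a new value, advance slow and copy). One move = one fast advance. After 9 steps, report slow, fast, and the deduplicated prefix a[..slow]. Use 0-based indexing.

slow=6, fast=10, prefix=[3, 7, 9, 10, 11, 12, 13]

slow=0 fast=1: a[fast]=7≠a[slow]=3 write a[1]=7, slow++,fast++
slow=1 fast=2: a[fast]=9≠a[slow]=7 write a[2]=9, slow++,fast++
slow=2 fast=3: a[fast]=9=a[slow] dup, fast++
slow=2 fast=4: a[fast]=9=a[slow] dup, fast++
slow=2 fast=5: a[fast]=9=a[slow] dup, fast++
slow=2 fast=6: a[fast]=10≠a[slow]=9 write a[3]=10, slow++,fast++
slow=3 fast=7: a[fast]=11≠a[slow]=10 write a[4]=11, slow++,fast++
slow=4 fast=8: a[fast]=12≠a[slow]=11 write a[5]=12, slow++,fast++
slow=5 fast=9: a[fast]=13≠a[slow]=12 write a[6]=13, slow++,fast++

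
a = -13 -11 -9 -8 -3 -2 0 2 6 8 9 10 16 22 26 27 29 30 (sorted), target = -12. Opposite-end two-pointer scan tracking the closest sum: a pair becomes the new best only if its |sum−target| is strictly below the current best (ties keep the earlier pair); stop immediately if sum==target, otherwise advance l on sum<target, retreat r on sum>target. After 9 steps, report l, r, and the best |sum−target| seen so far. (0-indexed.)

l=0, r=8, best |Δ|=7

l=0 r=17: -13+30=17 d=29 *, r--
l=0 r=16: -13+29=16 d=28 *, r--
l=0 r=15: -13+27=14 d=26 *, r--
l=0 r=14: -13+26=13 d=25 *, r--
l=0 r=13: -13+22=9 d=21 *, r--
l=0 r=12: -13+16=3 d=15 *, r--
l=0 r=11: -13+10=-3 d=9 *, r--
l=0 r=10: -13+9=-4 d=8 *, r--
l=0 r=9: -13+8=-5 d=7 *, r--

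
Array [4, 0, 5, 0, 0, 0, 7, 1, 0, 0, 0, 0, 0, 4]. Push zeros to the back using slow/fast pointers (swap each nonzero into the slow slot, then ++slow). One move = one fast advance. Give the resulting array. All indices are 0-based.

slow=0 fast=0: a[fast]=4≠0 swap→a[0]=4, slow++,fast++
slow=1 fast=1: a[fast]=0, fast++
slow=1 fast=2: a[fast]=5≠0 swap→a[1]=5, slow++,fast++
slow=2 fast=3: a[fast]=0, fast++
slow=2 fast=4: a[fast]=0, fast++
slow=2 fast=5: a[fast]=0, fast++
slow=2 fast=6: a[fast]=7≠0 swap→a[2]=7, slow++,fast++
slow=3 fast=7: a[fast]=1≠0 swap→a[3]=1, slow++,fast++
slow=4 fast=8: a[fast]=0, fast++
slow=4 fast=9: a[fast]=0, fast++
slow=4 fast=10: a[fast]=0, fast++
slow=4 fast=11: a[fast]=0, fast++
slow=4 fast=12: a[fast]=0, fast++
slow=4 fast=13: a[fast]=4≠0 swap→a[4]=4, slow++,fast++

[4, 5, 7, 1, 4, 0, 0, 0, 0, 0, 0, 0, 0, 0]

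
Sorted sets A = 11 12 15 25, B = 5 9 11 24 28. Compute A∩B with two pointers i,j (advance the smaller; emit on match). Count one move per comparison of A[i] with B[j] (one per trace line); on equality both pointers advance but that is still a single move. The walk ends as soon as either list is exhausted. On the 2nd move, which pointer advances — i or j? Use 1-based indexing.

i=1 j=1: 11>5, j++
i=1 j=2: 11>9, j++

j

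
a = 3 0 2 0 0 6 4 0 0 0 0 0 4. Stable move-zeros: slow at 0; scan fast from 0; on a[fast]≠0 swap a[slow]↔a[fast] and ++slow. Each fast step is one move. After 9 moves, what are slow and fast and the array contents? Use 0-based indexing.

slow=0 fast=0: a[fast]=3≠0 swap→a[0]=3, slow++,fast++
slow=1 fast=1: a[fast]=0, fast++
slow=1 fast=2: a[fast]=2≠0 swap→a[1]=2, slow++,fast++
slow=2 fast=3: a[fast]=0, fast++
slow=2 fast=4: a[fast]=0, fast++
slow=2 fast=5: a[fast]=6≠0 swap→a[2]=6, slow++,fast++
slow=3 fast=6: a[fast]=4≠0 swap→a[3]=4, slow++,fast++
slow=4 fast=7: a[fast]=0, fast++
slow=4 fast=8: a[fast]=0, fast++

slow=4, fast=9, a=[3, 2, 6, 4, 0, 0, 0, 0, 0, 0, 0, 0, 4]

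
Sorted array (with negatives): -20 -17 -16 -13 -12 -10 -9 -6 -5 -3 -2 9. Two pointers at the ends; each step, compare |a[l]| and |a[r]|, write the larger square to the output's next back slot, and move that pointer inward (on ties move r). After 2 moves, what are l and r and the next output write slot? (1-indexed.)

l=3, r=12, next write slot=10

l=1 r=12: |-20|>|9| out[12]=400, l++
l=2 r=12: |-17|>|9| out[11]=289, l++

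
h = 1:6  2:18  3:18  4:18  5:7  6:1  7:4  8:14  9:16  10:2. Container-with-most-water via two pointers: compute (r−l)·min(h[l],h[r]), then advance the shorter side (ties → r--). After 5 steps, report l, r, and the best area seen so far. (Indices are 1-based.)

[1,10] min(6,2)*9=18 best=18 * → r--
[1,9] min(6,16)*8=48 best=48 * → l++
[2,9] min(18,16)*7=112 best=112 * → r--
[2,8] min(18,14)*6=84 best=112 → r--
[2,7] min(18,4)*5=20 best=112 → r--

l=2, r=6, best area=112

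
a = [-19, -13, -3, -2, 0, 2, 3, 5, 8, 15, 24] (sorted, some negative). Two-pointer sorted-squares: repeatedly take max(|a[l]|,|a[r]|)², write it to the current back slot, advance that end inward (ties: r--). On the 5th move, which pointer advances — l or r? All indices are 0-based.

r

l=0 r=10: |-19|<=|24| out[10]=576, r--
l=0 r=9: |-19|>|15| out[9]=361, l++
l=1 r=9: |-13|<=|15| out[8]=225, r--
l=1 r=8: |-13|>|8| out[7]=169, l++
l=2 r=8: |-3|<=|8| out[6]=64, r--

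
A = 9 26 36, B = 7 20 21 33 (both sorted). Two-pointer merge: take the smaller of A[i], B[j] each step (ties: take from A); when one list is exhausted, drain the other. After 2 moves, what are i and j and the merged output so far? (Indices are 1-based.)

i=2, j=2, merged so far=[7, 9]

i=1 j=1: A[i]=9>B[j]=7 take 7, j++
i=1 j=2: A[i]=9<=B[j]=20 take 9, i++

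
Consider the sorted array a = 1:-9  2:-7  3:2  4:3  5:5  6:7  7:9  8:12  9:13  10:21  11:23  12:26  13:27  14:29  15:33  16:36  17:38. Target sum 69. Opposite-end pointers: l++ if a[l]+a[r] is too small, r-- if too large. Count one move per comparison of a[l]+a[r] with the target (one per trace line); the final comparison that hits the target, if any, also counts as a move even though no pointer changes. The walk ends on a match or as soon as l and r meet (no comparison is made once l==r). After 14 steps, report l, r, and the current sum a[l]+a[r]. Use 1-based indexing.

l=1 r=17: -9+38=29 <69, l++
l=2 r=17: -7+38=31 <69, l++
l=3 r=17: 2+38=40 <69, l++
l=4 r=17: 3+38=41 <69, l++
l=5 r=17: 5+38=43 <69, l++
l=6 r=17: 7+38=45 <69, l++
l=7 r=17: 9+38=47 <69, l++
l=8 r=17: 12+38=50 <69, l++
l=9 r=17: 13+38=51 <69, l++
l=10 r=17: 21+38=59 <69, l++
l=11 r=17: 23+38=61 <69, l++
l=12 r=17: 26+38=64 <69, l++
l=13 r=17: 27+38=65 <69, l++
l=14 r=17: 29+38=67 <69, l++

l=15, r=17, sum=71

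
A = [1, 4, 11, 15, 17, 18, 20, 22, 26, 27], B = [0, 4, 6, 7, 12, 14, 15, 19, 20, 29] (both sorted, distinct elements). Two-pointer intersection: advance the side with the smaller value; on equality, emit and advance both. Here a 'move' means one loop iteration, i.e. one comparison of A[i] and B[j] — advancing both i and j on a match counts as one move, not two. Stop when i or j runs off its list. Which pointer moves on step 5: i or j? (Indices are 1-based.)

j

[i=1,j=1] 1>0 → j++
[i=1,j=2] 1<4 → i++
[i=2,j=2] 4==4 emit → i++,j++
[i=3,j=3] 11>6 → j++
[i=3,j=4] 11>7 → j++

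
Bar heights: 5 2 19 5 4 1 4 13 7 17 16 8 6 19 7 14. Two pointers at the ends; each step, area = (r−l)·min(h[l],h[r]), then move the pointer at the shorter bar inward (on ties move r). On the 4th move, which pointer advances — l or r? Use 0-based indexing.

[0,15] min(5,14)*15=75 best=75 * → l++
[1,15] min(2,14)*14=28 best=75 → l++
[2,15] min(19,14)*13=182 best=182 * → r--
[2,14] min(19,7)*12=84 best=182 → r--

r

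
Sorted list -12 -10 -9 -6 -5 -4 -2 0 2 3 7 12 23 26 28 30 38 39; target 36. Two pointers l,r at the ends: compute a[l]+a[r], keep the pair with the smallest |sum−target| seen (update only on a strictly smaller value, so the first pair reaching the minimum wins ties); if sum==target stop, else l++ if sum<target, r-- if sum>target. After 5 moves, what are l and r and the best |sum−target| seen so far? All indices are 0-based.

l=5, r=17, best |Δ|=2

l=0 r=17: -12+39=27 d=9 *, l++
l=1 r=17: -10+39=29 d=7 *, l++
l=2 r=17: -9+39=30 d=6 *, l++
l=3 r=17: -6+39=33 d=3 *, l++
l=4 r=17: -5+39=34 d=2 *, l++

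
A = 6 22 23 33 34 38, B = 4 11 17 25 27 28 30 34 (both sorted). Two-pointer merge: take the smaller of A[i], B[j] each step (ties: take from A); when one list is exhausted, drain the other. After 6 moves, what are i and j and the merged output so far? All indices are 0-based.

i=0 j=0: A[i]=6>B[j]=4 take 4, j++
i=0 j=1: A[i]=6<=B[j]=11 take 6, i++
i=1 j=1: A[i]=22>B[j]=11 take 11, j++
i=1 j=2: A[i]=22>B[j]=17 take 17, j++
i=1 j=3: A[i]=22<=B[j]=25 take 22, i++
i=2 j=3: A[i]=23<=B[j]=25 take 23, i++

i=3, j=3, merged so far=[4, 6, 11, 17, 22, 23]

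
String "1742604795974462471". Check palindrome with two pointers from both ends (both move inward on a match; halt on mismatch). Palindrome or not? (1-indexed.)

[1,19] '1'=='1' → l++,r--
[2,18] '7'=='7' → l++,r--
[3,17] '4'=='4' → l++,r--
[4,16] '2'=='2' → l++,r--
[5,15] '6'=='6' → l++,r--
[6,14] '0'!='4' → stop

not a palindrome (mismatch at 6,14)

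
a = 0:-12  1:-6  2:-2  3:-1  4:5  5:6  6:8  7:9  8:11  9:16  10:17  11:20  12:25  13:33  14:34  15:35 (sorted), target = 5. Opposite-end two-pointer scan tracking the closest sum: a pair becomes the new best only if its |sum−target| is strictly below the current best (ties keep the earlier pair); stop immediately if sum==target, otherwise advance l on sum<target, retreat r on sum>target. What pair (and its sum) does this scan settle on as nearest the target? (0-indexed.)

pair (-12, 17) with sum 5 (|Δ|=0)

[0,15] -12+35=23 d=18 * → r--
[0,14] -12+34=22 d=17 * → r--
[0,13] -12+33=21 d=16 * → r--
[0,12] -12+25=13 d=8 * → r--
[0,11] -12+20=8 d=3 * → r--
[0,10] -12+17=5 d=0 * → stop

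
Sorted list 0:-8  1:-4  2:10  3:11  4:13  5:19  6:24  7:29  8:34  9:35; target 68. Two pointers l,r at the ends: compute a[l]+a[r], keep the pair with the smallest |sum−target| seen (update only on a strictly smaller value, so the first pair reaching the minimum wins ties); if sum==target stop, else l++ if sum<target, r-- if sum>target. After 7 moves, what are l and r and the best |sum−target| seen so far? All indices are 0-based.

l=7, r=9, best |Δ|=9

l=0 r=9: -8+35=27 d=41 *, l++
l=1 r=9: -4+35=31 d=37 *, l++
l=2 r=9: 10+35=45 d=23 *, l++
l=3 r=9: 11+35=46 d=22 *, l++
l=4 r=9: 13+35=48 d=20 *, l++
l=5 r=9: 19+35=54 d=14 *, l++
l=6 r=9: 24+35=59 d=9 *, l++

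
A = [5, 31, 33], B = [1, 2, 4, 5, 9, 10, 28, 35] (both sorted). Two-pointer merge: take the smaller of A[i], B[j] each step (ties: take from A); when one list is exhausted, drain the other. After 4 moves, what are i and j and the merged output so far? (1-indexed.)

i=2, j=4, merged so far=[1, 2, 4, 5]

[i=1,j=1] A[i]=5>B[j]=1 take 1 → j++
[i=1,j=2] A[i]=5>B[j]=2 take 2 → j++
[i=1,j=3] A[i]=5>B[j]=4 take 4 → j++
[i=1,j=4] A[i]=5<=B[j]=5 take 5 → i++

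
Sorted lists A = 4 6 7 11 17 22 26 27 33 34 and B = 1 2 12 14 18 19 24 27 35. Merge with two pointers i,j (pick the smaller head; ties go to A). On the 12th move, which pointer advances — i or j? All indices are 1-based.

[i=1,j=1] A[i]=4>B[j]=1 take 1 → j++
[i=1,j=2] A[i]=4>B[j]=2 take 2 → j++
[i=1,j=3] A[i]=4<=B[j]=12 take 4 → i++
[i=2,j=3] A[i]=6<=B[j]=12 take 6 → i++
[i=3,j=3] A[i]=7<=B[j]=12 take 7 → i++
[i=4,j=3] A[i]=11<=B[j]=12 take 11 → i++
[i=5,j=3] A[i]=17>B[j]=12 take 12 → j++
[i=5,j=4] A[i]=17>B[j]=14 take 14 → j++
[i=5,j=5] A[i]=17<=B[j]=18 take 17 → i++
[i=6,j=5] A[i]=22>B[j]=18 take 18 → j++
[i=6,j=6] A[i]=22>B[j]=19 take 19 → j++
[i=6,j=7] A[i]=22<=B[j]=24 take 22 → i++

i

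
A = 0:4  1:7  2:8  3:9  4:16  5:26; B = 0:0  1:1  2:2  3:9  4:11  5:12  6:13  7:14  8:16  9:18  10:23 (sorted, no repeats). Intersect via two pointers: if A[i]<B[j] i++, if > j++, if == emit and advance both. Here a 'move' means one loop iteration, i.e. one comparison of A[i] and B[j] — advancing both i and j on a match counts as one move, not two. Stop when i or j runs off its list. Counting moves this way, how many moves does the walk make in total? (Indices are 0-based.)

[i=0,j=0] 4>0 → j++
[i=0,j=1] 4>1 → j++
[i=0,j=2] 4>2 → j++
[i=0,j=3] 4<9 → i++
[i=1,j=3] 7<9 → i++
[i=2,j=3] 8<9 → i++
[i=3,j=3] 9==9 emit → i++,j++
[i=4,j=4] 16>11 → j++
[i=4,j=5] 16>12 → j++
[i=4,j=6] 16>13 → j++
[i=4,j=7] 16>14 → j++
[i=4,j=8] 16==16 emit → i++,j++
[i=5,j=9] 26>18 → j++
[i=5,j=10] 26>23 → j++

14 moves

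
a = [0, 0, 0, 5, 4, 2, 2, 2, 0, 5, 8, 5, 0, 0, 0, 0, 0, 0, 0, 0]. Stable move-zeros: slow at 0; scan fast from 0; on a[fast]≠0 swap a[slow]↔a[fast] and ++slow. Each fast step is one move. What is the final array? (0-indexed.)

(s=0,f=0) a[fast]=0 → fast++
(s=0,f=1) a[fast]=0 → fast++
(s=0,f=2) a[fast]=0 → fast++
(s=0,f=3) a[fast]=5≠0 swap→a[0]=5 → slow++,fast++
(s=1,f=4) a[fast]=4≠0 swap→a[1]=4 → slow++,fast++
(s=2,f=5) a[fast]=2≠0 swap→a[2]=2 → slow++,fast++
(s=3,f=6) a[fast]=2≠0 swap→a[3]=2 → slow++,fast++
(s=4,f=7) a[fast]=2≠0 swap→a[4]=2 → slow++,fast++
(s=5,f=8) a[fast]=0 → fast++
(s=5,f=9) a[fast]=5≠0 swap→a[5]=5 → slow++,fast++
(s=6,f=10) a[fast]=8≠0 swap→a[6]=8 → slow++,fast++
(s=7,f=11) a[fast]=5≠0 swap→a[7]=5 → slow++,fast++
(s=8,f=12) a[fast]=0 → fast++
(s=8,f=13) a[fast]=0 → fast++
(s=8,f=14) a[fast]=0 → fast++
(s=8,f=15) a[fast]=0 → fast++
(s=8,f=16) a[fast]=0 → fast++
(s=8,f=17) a[fast]=0 → fast++
(s=8,f=18) a[fast]=0 → fast++
(s=8,f=19) a[fast]=0 → fast++

[5, 4, 2, 2, 2, 5, 8, 5, 0, 0, 0, 0, 0, 0, 0, 0, 0, 0, 0, 0]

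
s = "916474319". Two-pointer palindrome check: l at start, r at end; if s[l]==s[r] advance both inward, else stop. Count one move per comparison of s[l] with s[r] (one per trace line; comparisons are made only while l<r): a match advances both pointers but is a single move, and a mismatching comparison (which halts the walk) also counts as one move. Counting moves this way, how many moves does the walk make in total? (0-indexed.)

3 moves

[0,8] '9'=='9' → l++,r--
[1,7] '1'=='1' → l++,r--
[2,6] '6'!='3' → stop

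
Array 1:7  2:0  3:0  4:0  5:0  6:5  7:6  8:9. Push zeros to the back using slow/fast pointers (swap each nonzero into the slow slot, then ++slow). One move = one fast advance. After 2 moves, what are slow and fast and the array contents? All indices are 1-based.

(s=1,f=1) a[fast]=7≠0 swap→a[1]=7 → slow++,fast++
(s=2,f=2) a[fast]=0 → fast++

slow=2, fast=3, a=[7, 0, 0, 0, 0, 5, 6, 9]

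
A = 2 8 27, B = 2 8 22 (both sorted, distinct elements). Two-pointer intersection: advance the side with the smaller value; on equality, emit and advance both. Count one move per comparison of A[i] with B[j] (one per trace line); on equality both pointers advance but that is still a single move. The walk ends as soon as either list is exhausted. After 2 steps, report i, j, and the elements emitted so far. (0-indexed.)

i=2, j=2, emitted=[2, 8]

i=0 j=0: 2==2 emit, i++,j++
i=1 j=1: 8==8 emit, i++,j++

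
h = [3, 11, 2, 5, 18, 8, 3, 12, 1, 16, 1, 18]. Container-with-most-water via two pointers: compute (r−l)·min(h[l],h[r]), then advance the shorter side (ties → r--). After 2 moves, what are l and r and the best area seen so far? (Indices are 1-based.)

l=1 r=12: min(3,18)*11=33 best=33 *, l++
l=2 r=12: min(11,18)*10=110 best=110 *, l++

l=3, r=12, best area=110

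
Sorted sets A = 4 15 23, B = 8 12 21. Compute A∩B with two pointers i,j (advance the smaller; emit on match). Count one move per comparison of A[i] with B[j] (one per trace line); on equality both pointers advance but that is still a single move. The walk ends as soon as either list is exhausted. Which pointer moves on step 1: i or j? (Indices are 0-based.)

i=0 j=0: 4<8, i++

i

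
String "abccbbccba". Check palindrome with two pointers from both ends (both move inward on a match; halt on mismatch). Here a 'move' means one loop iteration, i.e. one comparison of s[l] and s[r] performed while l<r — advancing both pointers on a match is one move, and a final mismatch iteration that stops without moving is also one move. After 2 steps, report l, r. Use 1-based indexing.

l=3, r=8

[1,10] 'a'=='a' → l++,r--
[2,9] 'b'=='b' → l++,r--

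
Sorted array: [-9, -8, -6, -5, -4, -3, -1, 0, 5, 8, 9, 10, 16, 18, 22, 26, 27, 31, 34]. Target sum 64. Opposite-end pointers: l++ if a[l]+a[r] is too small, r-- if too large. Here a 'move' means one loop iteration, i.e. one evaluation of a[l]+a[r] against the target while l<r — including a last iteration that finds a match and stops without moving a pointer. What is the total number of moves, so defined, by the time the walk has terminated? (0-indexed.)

18 moves

[0,18] -9+34=25 <64 → l++
[1,18] -8+34=26 <64 → l++
[2,18] -6+34=28 <64 → l++
[3,18] -5+34=29 <64 → l++
[4,18] -4+34=30 <64 → l++
[5,18] -3+34=31 <64 → l++
[6,18] -1+34=33 <64 → l++
[7,18] 0+34=34 <64 → l++
[8,18] 5+34=39 <64 → l++
[9,18] 8+34=42 <64 → l++
[10,18] 9+34=43 <64 → l++
[11,18] 10+34=44 <64 → l++
[12,18] 16+34=50 <64 → l++
[13,18] 18+34=52 <64 → l++
[14,18] 22+34=56 <64 → l++
[15,18] 26+34=60 <64 → l++
[16,18] 27+34=61 <64 → l++
[17,18] 31+34=65 >64 → r--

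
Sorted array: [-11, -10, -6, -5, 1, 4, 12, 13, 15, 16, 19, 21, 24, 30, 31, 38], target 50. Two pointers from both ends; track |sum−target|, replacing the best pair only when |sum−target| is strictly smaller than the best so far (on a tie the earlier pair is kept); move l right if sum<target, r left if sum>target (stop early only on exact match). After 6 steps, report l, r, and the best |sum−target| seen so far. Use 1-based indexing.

l=7, r=16, best |Δ|=8

l=1 r=16: -11+38=27 d=23 *, l++
l=2 r=16: -10+38=28 d=22 *, l++
l=3 r=16: -6+38=32 d=18 *, l++
l=4 r=16: -5+38=33 d=17 *, l++
l=5 r=16: 1+38=39 d=11 *, l++
l=6 r=16: 4+38=42 d=8 *, l++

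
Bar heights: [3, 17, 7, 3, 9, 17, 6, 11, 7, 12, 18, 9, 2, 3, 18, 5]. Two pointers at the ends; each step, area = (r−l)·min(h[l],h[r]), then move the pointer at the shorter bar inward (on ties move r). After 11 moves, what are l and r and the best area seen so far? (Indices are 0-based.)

l=10, r=14, best area=221

[0,15] min(3,5)*15=45 best=45 * → l++
[1,15] min(17,5)*14=70 best=70 * → r--
[1,14] min(17,18)*13=221 best=221 * → l++
[2,14] min(7,18)*12=84 best=221 → l++
[3,14] min(3,18)*11=33 best=221 → l++
[4,14] min(9,18)*10=90 best=221 → l++
[5,14] min(17,18)*9=153 best=221 → l++
[6,14] min(6,18)*8=48 best=221 → l++
[7,14] min(11,18)*7=77 best=221 → l++
[8,14] min(7,18)*6=42 best=221 → l++
[9,14] min(12,18)*5=60 best=221 → l++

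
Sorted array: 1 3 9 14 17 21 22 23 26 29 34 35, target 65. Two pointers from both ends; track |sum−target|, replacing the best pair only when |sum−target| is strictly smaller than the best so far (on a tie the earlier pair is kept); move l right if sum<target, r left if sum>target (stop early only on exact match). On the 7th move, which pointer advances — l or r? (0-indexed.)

l=0 r=11: 1+35=36 d=29 *, l++
l=1 r=11: 3+35=38 d=27 *, l++
l=2 r=11: 9+35=44 d=21 *, l++
l=3 r=11: 14+35=49 d=16 *, l++
l=4 r=11: 17+35=52 d=13 *, l++
l=5 r=11: 21+35=56 d=9 *, l++
l=6 r=11: 22+35=57 d=8 *, l++

l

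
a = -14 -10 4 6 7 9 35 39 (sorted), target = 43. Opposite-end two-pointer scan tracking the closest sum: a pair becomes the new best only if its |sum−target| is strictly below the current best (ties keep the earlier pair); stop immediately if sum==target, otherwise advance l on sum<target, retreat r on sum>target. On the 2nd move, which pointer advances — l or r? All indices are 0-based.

l

[0,7] -14+39=25 d=18 * → l++
[1,7] -10+39=29 d=14 * → l++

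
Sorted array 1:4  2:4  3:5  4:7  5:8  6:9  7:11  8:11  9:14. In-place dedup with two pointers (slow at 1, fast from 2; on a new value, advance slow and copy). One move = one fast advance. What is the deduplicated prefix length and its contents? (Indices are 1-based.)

length 7; prefix = [4, 5, 7, 8, 9, 11, 14]

slow=1 fast=2: a[fast]=4=a[slow] dup, fast++
slow=1 fast=3: a[fast]=5≠a[slow]=4 write a[2]=5, slow++,fast++
slow=2 fast=4: a[fast]=7≠a[slow]=5 write a[3]=7, slow++,fast++
slow=3 fast=5: a[fast]=8≠a[slow]=7 write a[4]=8, slow++,fast++
slow=4 fast=6: a[fast]=9≠a[slow]=8 write a[5]=9, slow++,fast++
slow=5 fast=7: a[fast]=11≠a[slow]=9 write a[6]=11, slow++,fast++
slow=6 fast=8: a[fast]=11=a[slow] dup, fast++
slow=6 fast=9: a[fast]=14≠a[slow]=11 write a[7]=14, slow++,fast++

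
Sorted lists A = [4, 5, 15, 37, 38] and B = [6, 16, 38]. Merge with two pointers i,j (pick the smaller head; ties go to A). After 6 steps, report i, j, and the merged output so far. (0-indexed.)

i=4, j=2, merged so far=[4, 5, 6, 15, 16, 37]

i=0 j=0: A[i]=4<=B[j]=6 take 4, i++
i=1 j=0: A[i]=5<=B[j]=6 take 5, i++
i=2 j=0: A[i]=15>B[j]=6 take 6, j++
i=2 j=1: A[i]=15<=B[j]=16 take 15, i++
i=3 j=1: A[i]=37>B[j]=16 take 16, j++
i=3 j=2: A[i]=37<=B[j]=38 take 37, i++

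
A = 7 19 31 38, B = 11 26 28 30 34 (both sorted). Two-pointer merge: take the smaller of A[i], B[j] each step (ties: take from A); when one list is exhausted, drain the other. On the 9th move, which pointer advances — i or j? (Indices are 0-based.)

i=0 j=0: A[i]=7<=B[j]=11 take 7, i++
i=1 j=0: A[i]=19>B[j]=11 take 11, j++
i=1 j=1: A[i]=19<=B[j]=26 take 19, i++
i=2 j=1: A[i]=31>B[j]=26 take 26, j++
i=2 j=2: A[i]=31>B[j]=28 take 28, j++
i=2 j=3: A[i]=31>B[j]=30 take 30, j++
i=2 j=4: A[i]=31<=B[j]=34 take 31, i++
i=3 j=4: A[i]=38>B[j]=34 take 34, j++
i=3 j=5: B done, take A[i]=38, i++

i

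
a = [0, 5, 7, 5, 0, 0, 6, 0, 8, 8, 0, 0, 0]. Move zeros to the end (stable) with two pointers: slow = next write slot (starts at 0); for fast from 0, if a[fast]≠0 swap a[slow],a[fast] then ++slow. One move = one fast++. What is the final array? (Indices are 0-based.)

[5, 7, 5, 6, 8, 8, 0, 0, 0, 0, 0, 0, 0]

slow=0 fast=0: a[fast]=0, fast++
slow=0 fast=1: a[fast]=5≠0 swap→a[0]=5, slow++,fast++
slow=1 fast=2: a[fast]=7≠0 swap→a[1]=7, slow++,fast++
slow=2 fast=3: a[fast]=5≠0 swap→a[2]=5, slow++,fast++
slow=3 fast=4: a[fast]=0, fast++
slow=3 fast=5: a[fast]=0, fast++
slow=3 fast=6: a[fast]=6≠0 swap→a[3]=6, slow++,fast++
slow=4 fast=7: a[fast]=0, fast++
slow=4 fast=8: a[fast]=8≠0 swap→a[4]=8, slow++,fast++
slow=5 fast=9: a[fast]=8≠0 swap→a[5]=8, slow++,fast++
slow=6 fast=10: a[fast]=0, fast++
slow=6 fast=11: a[fast]=0, fast++
slow=6 fast=12: a[fast]=0, fast++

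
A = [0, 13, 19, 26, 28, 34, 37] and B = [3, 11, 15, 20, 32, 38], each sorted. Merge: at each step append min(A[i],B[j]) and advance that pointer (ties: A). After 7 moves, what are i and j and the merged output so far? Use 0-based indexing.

i=0 j=0: A[i]=0<=B[j]=3 take 0, i++
i=1 j=0: A[i]=13>B[j]=3 take 3, j++
i=1 j=1: A[i]=13>B[j]=11 take 11, j++
i=1 j=2: A[i]=13<=B[j]=15 take 13, i++
i=2 j=2: A[i]=19>B[j]=15 take 15, j++
i=2 j=3: A[i]=19<=B[j]=20 take 19, i++
i=3 j=3: A[i]=26>B[j]=20 take 20, j++

i=3, j=4, merged so far=[0, 3, 11, 13, 15, 19, 20]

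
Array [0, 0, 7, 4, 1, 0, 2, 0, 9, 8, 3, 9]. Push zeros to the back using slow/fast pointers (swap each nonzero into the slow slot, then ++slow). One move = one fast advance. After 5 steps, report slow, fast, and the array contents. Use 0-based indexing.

(s=0,f=0) a[fast]=0 → fast++
(s=0,f=1) a[fast]=0 → fast++
(s=0,f=2) a[fast]=7≠0 swap→a[0]=7 → slow++,fast++
(s=1,f=3) a[fast]=4≠0 swap→a[1]=4 → slow++,fast++
(s=2,f=4) a[fast]=1≠0 swap→a[2]=1 → slow++,fast++

slow=3, fast=5, a=[7, 4, 1, 0, 0, 0, 2, 0, 9, 8, 3, 9]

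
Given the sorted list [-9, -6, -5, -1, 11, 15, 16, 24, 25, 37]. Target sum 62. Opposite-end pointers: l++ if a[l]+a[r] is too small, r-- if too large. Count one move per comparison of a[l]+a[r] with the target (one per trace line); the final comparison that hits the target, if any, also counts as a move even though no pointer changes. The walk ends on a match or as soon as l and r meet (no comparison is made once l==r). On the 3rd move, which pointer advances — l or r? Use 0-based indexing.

l

[0,9] -9+37=28 <62 → l++
[1,9] -6+37=31 <62 → l++
[2,9] -5+37=32 <62 → l++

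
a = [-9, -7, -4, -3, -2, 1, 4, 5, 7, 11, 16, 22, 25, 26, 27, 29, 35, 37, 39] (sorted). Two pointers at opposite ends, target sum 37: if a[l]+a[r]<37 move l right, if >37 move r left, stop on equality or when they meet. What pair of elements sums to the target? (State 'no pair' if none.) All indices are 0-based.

[0,18] -9+39=30 <37 → l++
[1,18] -7+39=32 <37 → l++
[2,18] -4+39=35 <37 → l++
[3,18] -3+39=36 <37 → l++
[4,18] -2+39=37 → found

(-2, 39)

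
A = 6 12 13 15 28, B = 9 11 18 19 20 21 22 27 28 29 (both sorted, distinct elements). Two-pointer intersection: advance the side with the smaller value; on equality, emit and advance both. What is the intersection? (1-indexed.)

intersection = [28]

[i=1,j=1] 6<9 → i++
[i=2,j=1] 12>9 → j++
[i=2,j=2] 12>11 → j++
[i=2,j=3] 12<18 → i++
[i=3,j=3] 13<18 → i++
[i=4,j=3] 15<18 → i++
[i=5,j=3] 28>18 → j++
[i=5,j=4] 28>19 → j++
[i=5,j=5] 28>20 → j++
[i=5,j=6] 28>21 → j++
[i=5,j=7] 28>22 → j++
[i=5,j=8] 28>27 → j++
[i=5,j=9] 28==28 emit → i++,j++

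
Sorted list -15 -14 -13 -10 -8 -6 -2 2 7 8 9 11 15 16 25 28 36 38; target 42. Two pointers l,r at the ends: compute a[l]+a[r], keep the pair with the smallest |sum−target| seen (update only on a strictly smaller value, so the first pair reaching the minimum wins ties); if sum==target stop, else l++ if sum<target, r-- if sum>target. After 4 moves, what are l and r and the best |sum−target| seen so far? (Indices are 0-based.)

l=4, r=17, best |Δ|=14

[0,17] -15+38=23 d=19 * → l++
[1,17] -14+38=24 d=18 * → l++
[2,17] -13+38=25 d=17 * → l++
[3,17] -10+38=28 d=14 * → l++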